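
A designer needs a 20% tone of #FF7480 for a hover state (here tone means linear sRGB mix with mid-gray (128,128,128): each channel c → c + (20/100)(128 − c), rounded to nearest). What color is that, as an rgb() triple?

#FF7480 is rgb(255, 116, 128).
Per channel, c → c + 0.2(128 − c):
  R: 255 − 25.4 = 229.6 → 230
  G: 116 + 2.4 = 118.4 → 118
  B: 128 + 0 = 128 → 128

rgb(230, 118, 128)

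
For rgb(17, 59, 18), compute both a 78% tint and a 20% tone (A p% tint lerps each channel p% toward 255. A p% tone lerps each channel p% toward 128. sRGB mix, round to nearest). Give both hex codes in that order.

#cbd4cb, #274928

78% tint:
  R: 17 + 0.78×(255−17) = 17 + 185.64 = 202.64 → 203
  G: 59 + 152.88 = 211.88 → 212
  B: 18 + 0.78×(255−18) = 18 + 184.86 = 202.86 → 203
  → #cbd4cb
20% tone:
  R: 17 + 0.2×(128−17) = 17 + 22.2 = 39.2 → 39
  G: 59 + 0.2×(128−59) = 59 + 13.8 = 72.8 → 73
  B: 18 + 0.2×(128−18) = 18 + 22 = 40 → 40
  → #274928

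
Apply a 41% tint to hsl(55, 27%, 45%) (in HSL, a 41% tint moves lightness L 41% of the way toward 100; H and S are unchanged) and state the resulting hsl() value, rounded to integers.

L moves 41% from 45 toward 100: 45 + 22.55 = 67.55 → 68.
H and S are unchanged.

hsl(55, 27%, 68%)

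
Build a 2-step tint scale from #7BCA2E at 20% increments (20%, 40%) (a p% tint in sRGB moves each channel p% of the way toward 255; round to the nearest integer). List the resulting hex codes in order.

#7BCA2E is rgb(123, 202, 46).
20%: (123 + 26.4 = 149.4→149, 202 + 10.6 = 212.6→213, 46 + 41.8 = 87.8→88) → #95D558
40%: (123 + 52.8 = 175.8→176, 202 + 21.2 = 223.2→223, 46 + 83.6 = 129.6→130) → #B0DF82

#95D558, #B0DF82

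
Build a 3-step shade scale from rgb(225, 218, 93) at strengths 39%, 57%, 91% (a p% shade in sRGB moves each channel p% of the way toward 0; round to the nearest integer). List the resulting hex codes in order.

39%: (225 − 87.75 = 137.25→137, 218 − 85.02 = 132.98→133, 93 − 36.27 = 56.73→57) → #898539
57%: (225 − 128.25 = 96.75→97, 218 − 124.26 = 93.74→94, 93 − 53.01 = 39.99→40) → #615e28
91%: (225 − 204.75 = 20.25→20, 218 − 198.38 = 19.62→20, 93 − 84.63 = 8.37→8) → #141408

#898539, #615e28, #141408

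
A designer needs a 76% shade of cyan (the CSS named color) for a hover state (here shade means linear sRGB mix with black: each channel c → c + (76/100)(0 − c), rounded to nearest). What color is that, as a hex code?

#003d3d

CSS cyan is rgb(0, 255, 255).
A 76% shade moves each channel 76% toward 0:
  R: 0 + 0 = 0 → 0
  G: 255 + 0.76×(0−255) = 255 − 193.8 = 61.2 → 61
  B: 255 − 193.8 = 61.2 → 61
rgb(0, 61, 61) = #003d3d.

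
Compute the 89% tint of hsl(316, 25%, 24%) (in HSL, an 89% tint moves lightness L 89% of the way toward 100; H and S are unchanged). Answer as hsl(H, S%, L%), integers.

hsl(316, 25%, 92%)

L moves 89% from 24 toward 100: 24 + 67.64 = 91.64 → 92.
H and S are unchanged.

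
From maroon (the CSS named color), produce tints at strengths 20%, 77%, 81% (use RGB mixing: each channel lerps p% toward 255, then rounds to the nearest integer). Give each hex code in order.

#993333, #e2c4c4, #e7cfcf

CSS maroon is rgb(128, 0, 0).
20%: (128 + 25.4 = 153.4→153, 0 + 51 = 51→51, 0 + 51 = 51→51) → #993333
77%: (128 + 97.79 = 225.79→226, 0 + 196.35 = 196.35→196, 0 + 196.35 = 196.35→196) → #e2c4c4
81%: (128 + 102.87 = 230.87→231, 0 + 206.55 = 206.55→207, 0 + 206.55 = 206.55→207) → #e7cfcf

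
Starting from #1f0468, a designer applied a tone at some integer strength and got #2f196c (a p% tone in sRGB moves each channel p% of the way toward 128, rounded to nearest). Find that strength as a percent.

17%

#1f0468 is rgb(31, 4, 104); #2f196c is rgb(47, 25, 108).
On the G channel (widest range): 25 ≈ 4 + (p/100)(128 − 4), so p ≈ 100×(25 − 4)/(128 − 4) = 2100/124 = 16.94.
p = 17 reproduces all three channels after rounding.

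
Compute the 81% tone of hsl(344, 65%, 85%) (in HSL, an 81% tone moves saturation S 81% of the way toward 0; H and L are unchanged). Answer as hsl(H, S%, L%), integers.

S moves 81% from 65 toward 0: 65 − 52.65 = 12.35 → 12.
H and L are unchanged.

hsl(344, 12%, 85%)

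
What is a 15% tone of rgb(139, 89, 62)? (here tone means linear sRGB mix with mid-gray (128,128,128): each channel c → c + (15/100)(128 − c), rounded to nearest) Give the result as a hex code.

#895F48

Lerp each channel 15% toward 128:
  R: 139 − 1.65 = 137.35 → 137
  G: 89 + 0.15×(128−89) = 89 + 5.85 = 94.85 → 95
  B: 62 + 0.15×(128−62) = 62 + 9.9 = 71.9 → 72
rgb(137, 95, 72) = #895F48.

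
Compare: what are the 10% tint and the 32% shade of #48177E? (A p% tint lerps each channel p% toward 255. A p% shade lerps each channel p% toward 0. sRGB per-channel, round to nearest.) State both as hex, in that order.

#48177E is rgb(72, 23, 126).
10% tint:
  R: 72 + 18.3 = 90.3 → 90
  G: 23 + 23.2 = 46.2 → 46
  B: 126 + 0.1×(255−126) = 126 + 12.9 = 138.9 → 139
  → #5A2E8B
32% shade:
  R: 72 − 23.04 = 48.96 → 49
  G: 23 + 0.32×(0−23) = 23 − 7.36 = 15.64 → 16
  B: 126 + 0.32×(0−126) = 126 − 40.32 = 85.68 → 86
  → #311056

#5A2E8B, #311056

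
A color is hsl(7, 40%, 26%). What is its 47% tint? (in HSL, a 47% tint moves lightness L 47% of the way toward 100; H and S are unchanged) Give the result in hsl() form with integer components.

L moves 47% from 26 toward 100: 26 + 34.78 = 60.78 → 61.
H and S are unchanged.

hsl(7, 40%, 61%)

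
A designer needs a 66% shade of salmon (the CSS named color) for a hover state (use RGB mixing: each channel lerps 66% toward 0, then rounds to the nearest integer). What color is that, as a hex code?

#552c27

CSS salmon is rgb(250, 128, 114).
Per channel, c → c + 0.66(0 − c):
  R: 250 − 165 = 85 → 85
  G: 128 + 0.66×(0−128) = 128 − 84.48 = 43.52 → 44
  B: 114 − 75.24 = 38.76 → 39
rgb(85, 44, 39) = #552c27.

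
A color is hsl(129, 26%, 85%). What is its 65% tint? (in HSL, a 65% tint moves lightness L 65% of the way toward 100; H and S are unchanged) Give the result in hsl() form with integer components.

L moves 65% from 85 toward 100: 85 + 9.75 = 94.75 → 95.
H and S are unchanged.

hsl(129, 26%, 95%)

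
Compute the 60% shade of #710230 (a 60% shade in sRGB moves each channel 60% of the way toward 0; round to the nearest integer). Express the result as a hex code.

#710230 is rgb(113, 2, 48).
Lerp each channel 60% toward 0:
  R: 113 + 0.6×(0−113) = 113 − 67.8 = 45.2 → 45
  G: 2 + 0.6×(0−2) = 2 − 1.2 = 0.8 → 1
  B: 48 + 0.6×(0−48) = 48 − 28.8 = 19.2 → 19
rgb(45, 1, 19) = #2D0113.

#2D0113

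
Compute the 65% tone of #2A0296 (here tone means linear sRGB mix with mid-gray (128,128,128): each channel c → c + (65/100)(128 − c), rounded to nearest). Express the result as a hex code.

#625488

#2A0296 is rgb(42, 2, 150).
A 65% tone moves each channel 65% toward 128:
  R: 42 + 0.65×(128−42) = 42 + 55.9 = 97.9 → 98
  G: 2 + 81.9 = 83.9 → 84
  B: 150 + 0.65×(128−150) = 150 − 14.3 = 135.7 → 136
rgb(98, 84, 136) = #625488.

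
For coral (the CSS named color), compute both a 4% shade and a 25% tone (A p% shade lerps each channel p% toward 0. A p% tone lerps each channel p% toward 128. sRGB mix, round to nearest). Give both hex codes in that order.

CSS coral is rgb(255, 127, 80).
4% shade:
  R: 255 − 10.2 = 244.8 → 245
  G: 127 + 0.04×(0−127) = 127 − 5.08 = 121.92 → 122
  B: 80 + 0.04×(0−80) = 80 − 3.2 = 76.8 → 77
  → #F57A4D
25% tone:
  R: 255 + 0.25×(128−255) = 255 − 31.75 = 223.25 → 223
  G: 127 + 0.25×(128−127) = 127 + 0.25 = 127.25 → 127
  B: 80 + 12 = 92 → 92
  → #DF7F5C

#F57A4D, #DF7F5C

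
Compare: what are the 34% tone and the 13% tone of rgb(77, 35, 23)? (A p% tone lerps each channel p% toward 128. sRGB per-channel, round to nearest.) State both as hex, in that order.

34% tone:
  R: 77 + 0.34×(128−77) = 77 + 17.34 = 94.34 → 94
  G: 35 + 0.34×(128−35) = 35 + 31.62 = 66.62 → 67
  B: 23 + 35.7 = 58.7 → 59
  → #5E433B
13% tone:
  R: 77 + 0.13×(128−77) = 77 + 6.63 = 83.63 → 84
  G: 35 + 12.09 = 47.09 → 47
  B: 23 + 0.13×(128−23) = 23 + 13.65 = 36.65 → 37
  → #542F25

#5E433B, #542F25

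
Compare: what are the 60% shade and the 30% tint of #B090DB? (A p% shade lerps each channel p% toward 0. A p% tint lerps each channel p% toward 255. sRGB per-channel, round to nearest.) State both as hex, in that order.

#B090DB is rgb(176, 144, 219).
60% shade:
  R: 176 − 105.6 = 70.4 → 70
  G: 144 + 0.6×(0−144) = 144 − 86.4 = 57.6 → 58
  B: 219 + 0.6×(0−219) = 219 − 131.4 = 87.6 → 88
  → #463A58
30% tint:
  R: 176 + 23.7 = 199.7 → 200
  G: 144 + 0.3×(255−144) = 144 + 33.3 = 177.3 → 177
  B: 219 + 10.8 = 229.8 → 230
  → #C8B1E6

#463A58, #C8B1E6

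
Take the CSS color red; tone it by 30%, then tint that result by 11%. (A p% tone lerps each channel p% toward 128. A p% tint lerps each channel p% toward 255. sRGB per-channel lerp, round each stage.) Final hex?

#dd3e3e

CSS red is rgb(255, 0, 0).
A 30% tone moves each channel 30% toward 128:
  R: 255 − 38.1 = 216.9 → 217
  G: 0 + 0.3×(128−0) = 0 + 38.4 = 38.4 → 38
  B: 0 + 0.3×(128−0) = 0 + 38.4 = 38.4 → 38
After the tone: rgb(217, 38, 38) = #d92626.
An 11% tint moves each channel 11% toward 255:
  R: 217 + 0.11×(255−217) = 217 + 4.18 = 221.18 → 221
  G: 38 + 0.11×(255−38) = 38 + 23.87 = 61.87 → 62
  B: 38 + 0.11×(255−38) = 38 + 23.87 = 61.87 → 62
rgb(221, 62, 62) = #dd3e3e.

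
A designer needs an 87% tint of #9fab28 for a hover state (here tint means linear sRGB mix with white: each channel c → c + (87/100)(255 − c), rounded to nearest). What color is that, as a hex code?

#f3f4e3

#9fab28 is rgb(159, 171, 40).
An 87% tint moves each channel 87% toward 255:
  R: 159 + 83.52 = 242.52 → 243
  G: 171 + 0.87×(255−171) = 171 + 73.08 = 244.08 → 244
  B: 40 + 0.87×(255−40) = 40 + 187.05 = 227.05 → 227
rgb(243, 244, 227) = #f3f4e3.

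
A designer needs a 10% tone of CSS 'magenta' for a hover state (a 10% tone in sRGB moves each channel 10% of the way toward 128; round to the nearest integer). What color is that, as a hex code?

#F20DF2

CSS magenta is rgb(255, 0, 255).
Lerp each channel 10% toward 128:
  R: 255 + 0.1×(128−255) = 255 − 12.7 = 242.3 → 242
  G: 0 + 0.1×(128−0) = 0 + 12.8 = 12.8 → 13
  B: 255 + 0.1×(128−255) = 255 − 12.7 = 242.3 → 242
rgb(242, 13, 242) = #F20DF2.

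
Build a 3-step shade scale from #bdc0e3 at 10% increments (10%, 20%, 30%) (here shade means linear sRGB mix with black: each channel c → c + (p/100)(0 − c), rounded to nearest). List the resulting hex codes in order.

#aaadcc, #979ab6, #84869f

#bdc0e3 is rgb(189, 192, 227).
10%: (189 − 18.9 = 170.1→170, 192 − 19.2 = 172.8→173, 227 − 22.7 = 204.3→204) → #aaadcc
20%: (189 − 37.8 = 151.2→151, 192 − 38.4 = 153.6→154, 227 − 45.4 = 181.6→182) → #979ab6
30%: (189 − 56.7 = 132.3→132, 192 − 57.6 = 134.4→134, 227 − 68.1 = 158.9→159) → #84869f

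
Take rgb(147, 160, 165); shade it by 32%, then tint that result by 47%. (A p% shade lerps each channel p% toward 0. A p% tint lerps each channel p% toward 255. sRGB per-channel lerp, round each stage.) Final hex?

#adb2b3

A 32% shade moves each channel 32% toward 0:
  R: 147 + 0.32×(0−147) = 147 − 47.04 = 99.96 → 100
  G: 160 − 51.2 = 108.8 → 109
  B: 165 − 52.8 = 112.2 → 112
After the shade: rgb(100, 109, 112) = #646d70.
Per channel, c → c + 0.47(255 − c):
  R: 100 + 0.47×(255−100) = 100 + 72.85 = 172.85 → 173
  G: 109 + 0.47×(255−109) = 109 + 68.62 = 177.62 → 178
  B: 112 + 67.21 = 179.21 → 179
rgb(173, 178, 179) = #adb2b3.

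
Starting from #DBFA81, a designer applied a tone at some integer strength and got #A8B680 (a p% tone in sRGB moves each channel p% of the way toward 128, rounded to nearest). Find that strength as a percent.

#DBFA81 is rgb(219, 250, 129); #A8B680 is rgb(168, 182, 128).
On the G channel (widest range): 182 ≈ 250 + (p/100)(128 − 250), so p ≈ 100×(182 − 250)/(128 − 250) = -6800/-122 = 55.74.
p = 56 reproduces all three channels after rounding.

56%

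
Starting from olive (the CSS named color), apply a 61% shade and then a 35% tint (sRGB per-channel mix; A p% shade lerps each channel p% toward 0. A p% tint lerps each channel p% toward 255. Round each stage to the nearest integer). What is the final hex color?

#7a7a59

CSS olive is rgb(128, 128, 0).
A 61% shade moves each channel 61% toward 0:
  R: 128 + 0.61×(0−128) = 128 − 78.08 = 49.92 → 50
  G: 128 − 78.08 = 49.92 → 50
  B: 0 + 0.61×(0−0) = 0 + 0 = 0 → 0
After the shade: rgb(50, 50, 0) = #323200.
Lerp each channel 35% toward 255:
  R: 50 + 71.75 = 121.75 → 122
  G: 50 + 0.35×(255−50) = 50 + 71.75 = 121.75 → 122
  B: 0 + 89.25 = 89.25 → 89
rgb(122, 122, 89) = #7a7a59.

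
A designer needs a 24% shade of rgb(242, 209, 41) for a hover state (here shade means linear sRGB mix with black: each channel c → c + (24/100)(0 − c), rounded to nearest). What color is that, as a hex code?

Per channel, c → c + 0.24(0 − c):
  R: 242 + 0.24×(0−242) = 242 − 58.08 = 183.92 → 184
  G: 209 + 0.24×(0−209) = 209 − 50.16 = 158.84 → 159
  B: 41 + 0.24×(0−41) = 41 − 9.84 = 31.16 → 31
rgb(184, 159, 31) = #b89f1f.

#b89f1f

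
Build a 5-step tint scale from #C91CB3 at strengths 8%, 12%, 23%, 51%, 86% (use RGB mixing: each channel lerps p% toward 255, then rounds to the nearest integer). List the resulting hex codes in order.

#C91CB3 is rgb(201, 28, 179).
8%: (201 + 4.32 = 205.32→205, 28 + 18.16 = 46.16→46, 179 + 6.08 = 185.08→185) → #CD2EB9
12%: (201 + 6.48 = 207.48→207, 28 + 27.24 = 55.24→55, 179 + 9.12 = 188.12→188) → #CF37BC
23%: (201 + 12.42 = 213.42→213, 28 + 52.21 = 80.21→80, 179 + 17.48 = 196.48→196) → #D550C4
51%: (201 + 27.54 = 228.54→229, 28 + 115.77 = 143.77→144, 179 + 38.76 = 217.76→218) → #E590DA
86%: (201 + 46.44 = 247.44→247, 28 + 195.22 = 223.22→223, 179 + 65.36 = 244.36→244) → #F7DFF4

#CD2EB9, #CF37BC, #D550C4, #E590DA, #F7DFF4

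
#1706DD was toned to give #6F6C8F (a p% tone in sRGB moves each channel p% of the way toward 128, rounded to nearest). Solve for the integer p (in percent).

84%

#1706DD is rgb(23, 6, 221); #6F6C8F is rgb(111, 108, 143).
On the G channel (widest range): 108 ≈ 6 + (p/100)(128 − 6), so p ≈ 100×(108 − 6)/(128 − 6) = 10200/122 = 83.61.
p = 84 reproduces all three channels after rounding.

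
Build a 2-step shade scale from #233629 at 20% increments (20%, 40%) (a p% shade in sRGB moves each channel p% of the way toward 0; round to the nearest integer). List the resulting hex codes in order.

#1c2b21, #152019

#233629 is rgb(35, 54, 41).
20%: (35 − 7 = 28→28, 54 − 10.8 = 43.2→43, 41 − 8.2 = 32.8→33) → #1c2b21
40%: (35 − 14 = 21→21, 54 − 21.6 = 32.4→32, 41 − 16.4 = 24.6→25) → #152019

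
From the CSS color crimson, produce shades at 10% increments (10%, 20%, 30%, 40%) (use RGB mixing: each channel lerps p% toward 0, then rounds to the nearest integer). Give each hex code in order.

CSS crimson is rgb(220, 20, 60).
10%: (220 − 22 = 198→198, 20 − 2 = 18→18, 60 − 6 = 54→54) → #C61236
20%: (220 − 44 = 176→176, 20 − 4 = 16→16, 60 − 12 = 48→48) → #B01030
30%: (220 − 66 = 154→154, 20 − 6 = 14→14, 60 − 18 = 42→42) → #9A0E2A
40%: (220 − 88 = 132→132, 20 − 8 = 12→12, 60 − 24 = 36→36) → #840C24

#C61236, #B01030, #9A0E2A, #840C24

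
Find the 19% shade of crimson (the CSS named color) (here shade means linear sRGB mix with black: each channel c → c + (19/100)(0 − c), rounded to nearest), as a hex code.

CSS crimson is rgb(220, 20, 60).
Lerp each channel 19% toward 0:
  R: 220 + 0.19×(0−220) = 220 − 41.8 = 178.2 → 178
  G: 20 + 0.19×(0−20) = 20 − 3.8 = 16.2 → 16
  B: 60 − 11.4 = 48.6 → 49
rgb(178, 16, 49) = #B21031.

#B21031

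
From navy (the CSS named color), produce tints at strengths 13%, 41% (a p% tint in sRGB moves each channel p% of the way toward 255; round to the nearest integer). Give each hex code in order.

#212191, #6969b4

CSS navy is rgb(0, 0, 128).
13%: (0 + 33.15 = 33.15→33, 0 + 33.15 = 33.15→33, 128 + 16.51 = 144.51→145) → #212191
41%: (0 + 104.55 = 104.55→105, 0 + 104.55 = 104.55→105, 128 + 52.07 = 180.07→180) → #6969b4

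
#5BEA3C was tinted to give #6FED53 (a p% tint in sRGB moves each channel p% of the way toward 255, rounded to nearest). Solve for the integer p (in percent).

12%

#5BEA3C is rgb(91, 234, 60); #6FED53 is rgb(111, 237, 83).
On the B channel (widest range): 83 ≈ 60 + (p/100)(255 − 60), so p ≈ 100×(83 − 60)/(255 − 60) = 2300/195 = 11.79.
p = 12 reproduces all three channels after rounding.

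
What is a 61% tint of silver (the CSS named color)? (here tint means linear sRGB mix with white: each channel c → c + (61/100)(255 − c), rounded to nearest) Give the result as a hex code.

CSS silver is rgb(192, 192, 192).
A 61% tint moves each channel 61% toward 255:
  R: 192 + 0.61×(255−192) = 192 + 38.43 = 230.43 → 230
  G: 192 + 0.61×(255−192) = 192 + 38.43 = 230.43 → 230
  B: 192 + 38.43 = 230.43 → 230
rgb(230, 230, 230) = #e6e6e6.

#e6e6e6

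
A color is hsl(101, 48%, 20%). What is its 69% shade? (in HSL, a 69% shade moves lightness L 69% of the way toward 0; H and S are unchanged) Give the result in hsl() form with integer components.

hsl(101, 48%, 6%)

L moves 69% from 20 toward 0: 20 − 13.8 = 6.2 → 6.
H and S are unchanged.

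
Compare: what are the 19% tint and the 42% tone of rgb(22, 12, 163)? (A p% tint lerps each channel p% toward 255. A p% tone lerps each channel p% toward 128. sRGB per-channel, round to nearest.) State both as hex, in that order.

#423AB4, #433D94

19% tint:
  R: 22 + 0.19×(255−22) = 22 + 44.27 = 66.27 → 66
  G: 12 + 0.19×(255−12) = 12 + 46.17 = 58.17 → 58
  B: 163 + 0.19×(255−163) = 163 + 17.48 = 180.48 → 180
  → #423AB4
42% tone:
  R: 22 + 0.42×(128−22) = 22 + 44.52 = 66.52 → 67
  G: 12 + 48.72 = 60.72 → 61
  B: 163 − 14.7 = 148.3 → 148
  → #433D94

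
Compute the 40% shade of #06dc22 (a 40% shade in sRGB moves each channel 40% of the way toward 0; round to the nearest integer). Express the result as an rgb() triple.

#06dc22 is rgb(6, 220, 34).
Lerp each channel 40% toward 0:
  R: 6 − 2.4 = 3.6 → 4
  G: 220 + 0.4×(0−220) = 220 − 88 = 132 → 132
  B: 34 + 0.4×(0−34) = 34 − 13.6 = 20.4 → 20

rgb(4, 132, 20)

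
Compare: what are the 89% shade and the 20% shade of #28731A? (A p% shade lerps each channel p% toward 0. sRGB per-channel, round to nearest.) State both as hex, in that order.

#28731A is rgb(40, 115, 26).
89% shade:
  R: 40 + 0.89×(0−40) = 40 − 35.6 = 4.4 → 4
  G: 115 + 0.89×(0−115) = 115 − 102.35 = 12.65 → 13
  B: 26 + 0.89×(0−26) = 26 − 23.14 = 2.86 → 3
  → #040D03
20% shade:
  R: 40 − 8 = 32 → 32
  G: 115 − 23 = 92 → 92
  B: 26 + 0.2×(0−26) = 26 − 5.2 = 20.8 → 21
  → #205C15

#040D03, #205C15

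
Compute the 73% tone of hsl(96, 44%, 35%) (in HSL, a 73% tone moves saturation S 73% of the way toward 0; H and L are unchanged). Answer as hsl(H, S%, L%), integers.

hsl(96, 12%, 35%)

S moves 73% from 44 toward 0: 44 − 32.12 = 11.88 → 12.
H and L are unchanged.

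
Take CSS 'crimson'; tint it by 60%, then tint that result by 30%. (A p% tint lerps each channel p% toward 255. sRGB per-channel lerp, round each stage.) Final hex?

#F5BDC8

CSS crimson is rgb(220, 20, 60).
Per channel, c → c + 0.6(255 − c):
  R: 220 + 21 = 241 → 241
  G: 20 + 141 = 161 → 161
  B: 60 + 0.6×(255−60) = 60 + 117 = 177 → 177
After the tint: rgb(241, 161, 177) = #F1A1B1.
Lerp each channel 30% toward 255:
  R: 241 + 0.3×(255−241) = 241 + 4.2 = 245.2 → 245
  G: 161 + 28.2 = 189.2 → 189
  B: 177 + 0.3×(255−177) = 177 + 23.4 = 200.4 → 200
rgb(245, 189, 200) = #F5BDC8.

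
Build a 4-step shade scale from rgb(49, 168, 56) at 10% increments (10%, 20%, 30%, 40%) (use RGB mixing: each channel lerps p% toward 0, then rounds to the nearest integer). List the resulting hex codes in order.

10%: (49 − 4.9 = 44.1→44, 168 − 16.8 = 151.2→151, 56 − 5.6 = 50.4→50) → #2C9732
20%: (49 − 9.8 = 39.2→39, 168 − 33.6 = 134.4→134, 56 − 11.2 = 44.8→45) → #27862D
30%: (49 − 14.7 = 34.3→34, 168 − 50.4 = 117.6→118, 56 − 16.8 = 39.2→39) → #227627
40%: (49 − 19.6 = 29.4→29, 168 − 67.2 = 100.8→101, 56 − 22.4 = 33.6→34) → #1D6522

#2C9732, #27862D, #227627, #1D6522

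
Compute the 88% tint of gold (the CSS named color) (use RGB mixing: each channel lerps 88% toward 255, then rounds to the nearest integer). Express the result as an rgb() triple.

rgb(255, 250, 224)

CSS gold is rgb(255, 215, 0).
Per channel, c → c + 0.88(255 − c):
  R: 255 + 0 = 255 → 255
  G: 215 + 0.88×(255−215) = 215 + 35.2 = 250.2 → 250
  B: 0 + 0.88×(255−0) = 0 + 224.4 = 224.4 → 224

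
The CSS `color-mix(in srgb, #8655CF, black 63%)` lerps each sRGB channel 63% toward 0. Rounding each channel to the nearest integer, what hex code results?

#8655CF is rgb(134, 85, 207).
Lerp each channel 63% toward 0:
  R: 134 + 0.63×(0−134) = 134 − 84.42 = 49.58 → 50
  G: 85 − 53.55 = 31.45 → 31
  B: 207 − 130.41 = 76.59 → 77
rgb(50, 31, 77) = #321F4D.

#321F4D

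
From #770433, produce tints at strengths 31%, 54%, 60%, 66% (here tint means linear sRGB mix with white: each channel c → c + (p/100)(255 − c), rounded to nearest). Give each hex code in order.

#770433 is rgb(119, 4, 51).
31%: (119 + 42.16 = 161.16→161, 4 + 77.81 = 81.81→82, 51 + 63.24 = 114.24→114) → #a15272
54%: (119 + 73.44 = 192.44→192, 4 + 135.54 = 139.54→140, 51 + 110.16 = 161.16→161) → #c08ca1
60%: (119 + 81.6 = 200.6→201, 4 + 150.6 = 154.6→155, 51 + 122.4 = 173.4→173) → #c99bad
66%: (119 + 89.76 = 208.76→209, 4 + 165.66 = 169.66→170, 51 + 134.64 = 185.64→186) → #d1aaba

#a15272, #c08ca1, #c99bad, #d1aaba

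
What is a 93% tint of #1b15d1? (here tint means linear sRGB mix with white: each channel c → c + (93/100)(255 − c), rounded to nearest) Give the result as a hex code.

#efeffc

#1b15d1 is rgb(27, 21, 209).
A 93% tint moves each channel 93% toward 255:
  R: 27 + 212.04 = 239.04 → 239
  G: 21 + 217.62 = 238.62 → 239
  B: 209 + 0.93×(255−209) = 209 + 42.78 = 251.78 → 252
rgb(239, 239, 252) = #efeffc.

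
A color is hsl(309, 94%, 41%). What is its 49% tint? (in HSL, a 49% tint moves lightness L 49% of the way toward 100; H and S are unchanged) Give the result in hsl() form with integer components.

L moves 49% from 41 toward 100: 41 + 28.91 = 69.91 → 70.
H and S are unchanged.

hsl(309, 94%, 70%)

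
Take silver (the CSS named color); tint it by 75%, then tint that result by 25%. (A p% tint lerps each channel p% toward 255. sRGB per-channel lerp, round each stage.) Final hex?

#f3f3f3

CSS silver is rgb(192, 192, 192).
Lerp each channel 75% toward 255:
  R: 192 + 0.75×(255−192) = 192 + 47.25 = 239.25 → 239
  G: 192 + 47.25 = 239.25 → 239
  B: 192 + 47.25 = 239.25 → 239
After the tint: rgb(239, 239, 239) = #efefef.
Lerp each channel 25% toward 255:
  R: 239 + 0.25×(255−239) = 239 + 4 = 243 → 243
  G: 239 + 4 = 243 → 243
  B: 239 + 0.25×(255−239) = 239 + 4 = 243 → 243
rgb(243, 243, 243) = #f3f3f3.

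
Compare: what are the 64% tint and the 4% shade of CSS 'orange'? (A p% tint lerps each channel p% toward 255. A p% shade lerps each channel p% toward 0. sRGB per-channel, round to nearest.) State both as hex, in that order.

CSS orange is rgb(255, 165, 0).
64% tint:
  R: 255 + 0 = 255 → 255
  G: 165 + 57.6 = 222.6 → 223
  B: 0 + 163.2 = 163.2 → 163
  → #FFDFA3
4% shade:
  R: 255 + 0.04×(0−255) = 255 − 10.2 = 244.8 → 245
  G: 165 + 0.04×(0−165) = 165 − 6.6 = 158.4 → 158
  B: 0 + 0.04×(0−0) = 0 + 0 = 0 → 0
  → #F59E00

#FFDFA3, #F59E00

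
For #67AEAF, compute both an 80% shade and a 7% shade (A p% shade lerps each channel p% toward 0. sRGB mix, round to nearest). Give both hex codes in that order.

#152323, #60A2A3

#67AEAF is rgb(103, 174, 175).
80% shade:
  R: 103 + 0.8×(0−103) = 103 − 82.4 = 20.6 → 21
  G: 174 + 0.8×(0−174) = 174 − 139.2 = 34.8 → 35
  B: 175 + 0.8×(0−175) = 175 − 140 = 35 → 35
  → #152323
7% shade:
  R: 103 − 7.21 = 95.79 → 96
  G: 174 + 0.07×(0−174) = 174 − 12.18 = 161.82 → 162
  B: 175 + 0.07×(0−175) = 175 − 12.25 = 162.75 → 163
  → #60A2A3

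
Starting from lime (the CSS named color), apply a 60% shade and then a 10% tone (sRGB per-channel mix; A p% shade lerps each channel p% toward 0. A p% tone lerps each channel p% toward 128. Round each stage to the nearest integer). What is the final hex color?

#0D690D

CSS lime is rgb(0, 255, 0).
Lerp each channel 60% toward 0:
  R: 0 + 0.6×(0−0) = 0 + 0 = 0 → 0
  G: 255 − 153 = 102 → 102
  B: 0 + 0 = 0 → 0
After the shade: rgb(0, 102, 0) = #006600.
Per channel, c → c + 0.1(128 − c):
  R: 0 + 12.8 = 12.8 → 13
  G: 102 + 0.1×(128−102) = 102 + 2.6 = 104.6 → 105
  B: 0 + 12.8 = 12.8 → 13
rgb(13, 105, 13) = #0D690D.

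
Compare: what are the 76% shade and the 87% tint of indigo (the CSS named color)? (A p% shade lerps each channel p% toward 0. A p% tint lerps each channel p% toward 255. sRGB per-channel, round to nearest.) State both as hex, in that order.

CSS indigo is rgb(75, 0, 130).
76% shade:
  R: 75 − 57 = 18 → 18
  G: 0 + 0.76×(0−0) = 0 + 0 = 0 → 0
  B: 130 − 98.8 = 31.2 → 31
  → #12001F
87% tint:
  R: 75 + 0.87×(255−75) = 75 + 156.6 = 231.6 → 232
  G: 0 + 221.85 = 221.85 → 222
  B: 130 + 0.87×(255−130) = 130 + 108.75 = 238.75 → 239
  → #E8DEEF

#12001F, #E8DEEF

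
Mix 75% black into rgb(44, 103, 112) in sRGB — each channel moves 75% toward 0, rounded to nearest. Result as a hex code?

#0B1A1C

Lerp each channel 75% toward 0:
  R: 44 + 0.75×(0−44) = 44 − 33 = 11 → 11
  G: 103 + 0.75×(0−103) = 103 − 77.25 = 25.75 → 26
  B: 112 − 84 = 28 → 28
rgb(11, 26, 28) = #0B1A1C.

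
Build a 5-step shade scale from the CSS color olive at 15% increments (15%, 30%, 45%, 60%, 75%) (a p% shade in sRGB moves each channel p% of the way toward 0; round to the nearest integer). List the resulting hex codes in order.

CSS olive is rgb(128, 128, 0).
15%: (128 − 19.2 = 108.8→109, 128 − 19.2 = 108.8→109, 0→0) → #6D6D00
30%: (128 − 38.4 = 89.6→90, 128 − 38.4 = 89.6→90, 0→0) → #5A5A00
45%: (128 − 57.6 = 70.4→70, 128 − 57.6 = 70.4→70, 0→0) → #464600
60%: (128 − 76.8 = 51.2→51, 128 − 76.8 = 51.2→51, 0→0) → #333300
75%: (128 − 96 = 32→32, 128 − 96 = 32→32, 0→0) → #202000

#6D6D00, #5A5A00, #464600, #333300, #202000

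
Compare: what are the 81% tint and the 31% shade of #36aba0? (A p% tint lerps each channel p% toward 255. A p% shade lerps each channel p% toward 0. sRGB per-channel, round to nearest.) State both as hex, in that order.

#d9efed, #25766e

#36aba0 is rgb(54, 171, 160).
81% tint:
  R: 54 + 162.81 = 216.81 → 217
  G: 171 + 0.81×(255−171) = 171 + 68.04 = 239.04 → 239
  B: 160 + 76.95 = 236.95 → 237
  → #d9efed
31% shade:
  R: 54 + 0.31×(0−54) = 54 − 16.74 = 37.26 → 37
  G: 171 − 53.01 = 117.99 → 118
  B: 160 + 0.31×(0−160) = 160 − 49.6 = 110.4 → 110
  → #25766e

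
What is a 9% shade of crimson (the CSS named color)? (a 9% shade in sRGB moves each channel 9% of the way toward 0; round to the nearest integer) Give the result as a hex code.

#c81237

CSS crimson is rgb(220, 20, 60).
A 9% shade moves each channel 9% toward 0:
  R: 220 − 19.8 = 200.2 → 200
  G: 20 − 1.8 = 18.2 → 18
  B: 60 + 0.09×(0−60) = 60 − 5.4 = 54.6 → 55
rgb(200, 18, 55) = #c81237.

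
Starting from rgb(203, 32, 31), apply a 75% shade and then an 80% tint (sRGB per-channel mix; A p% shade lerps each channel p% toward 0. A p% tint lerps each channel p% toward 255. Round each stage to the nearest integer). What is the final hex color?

#D6CECE

A 75% shade moves each channel 75% toward 0:
  R: 203 − 152.25 = 50.75 → 51
  G: 32 − 24 = 8 → 8
  B: 31 + 0.75×(0−31) = 31 − 23.25 = 7.75 → 8
After the shade: rgb(51, 8, 8) = #330808.
Per channel, c → c + 0.8(255 − c):
  R: 51 + 0.8×(255−51) = 51 + 163.2 = 214.2 → 214
  G: 8 + 0.8×(255−8) = 8 + 197.6 = 205.6 → 206
  B: 8 + 0.8×(255−8) = 8 + 197.6 = 205.6 → 206
rgb(214, 206, 206) = #D6CECE.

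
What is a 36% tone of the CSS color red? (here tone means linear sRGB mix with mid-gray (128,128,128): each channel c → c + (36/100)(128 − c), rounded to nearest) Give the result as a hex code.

#D12E2E

CSS red is rgb(255, 0, 0).
A 36% tone moves each channel 36% toward 128:
  R: 255 − 45.72 = 209.28 → 209
  G: 0 + 0.36×(128−0) = 0 + 46.08 = 46.08 → 46
  B: 0 + 46.08 = 46.08 → 46
rgb(209, 46, 46) = #D12E2E.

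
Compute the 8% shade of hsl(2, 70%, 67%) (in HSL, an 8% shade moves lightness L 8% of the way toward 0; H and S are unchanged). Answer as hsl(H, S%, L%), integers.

L moves 8% from 67 toward 0: 67 − 5.36 = 61.64 → 62.
H and S are unchanged.

hsl(2, 70%, 62%)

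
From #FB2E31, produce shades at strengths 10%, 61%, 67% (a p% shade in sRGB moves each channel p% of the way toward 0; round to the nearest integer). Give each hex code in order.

#FB2E31 is rgb(251, 46, 49).
10%: (251 − 25.1 = 225.9→226, 46 − 4.6 = 41.4→41, 49 − 4.9 = 44.1→44) → #E2292C
61%: (251 − 153.11 = 97.89→98, 46 − 28.06 = 17.94→18, 49 − 29.89 = 19.11→19) → #621213
67%: (251 − 168.17 = 82.83→83, 46 − 30.82 = 15.18→15, 49 − 32.83 = 16.17→16) → #530F10

#E2292C, #621213, #530F10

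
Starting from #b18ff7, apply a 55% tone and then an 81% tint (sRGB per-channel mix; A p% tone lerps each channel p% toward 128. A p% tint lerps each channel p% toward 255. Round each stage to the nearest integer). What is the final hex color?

#ebe8f1

#b18ff7 is rgb(177, 143, 247).
A 55% tone moves each channel 55% toward 128:
  R: 177 − 26.95 = 150.05 → 150
  G: 143 − 8.25 = 134.75 → 135
  B: 247 − 65.45 = 181.55 → 182
After the tone: rgb(150, 135, 182) = #9687b6.
Lerp each channel 81% toward 255:
  R: 150 + 85.05 = 235.05 → 235
  G: 135 + 0.81×(255−135) = 135 + 97.2 = 232.2 → 232
  B: 182 + 0.81×(255−182) = 182 + 59.13 = 241.13 → 241
rgb(235, 232, 241) = #ebe8f1.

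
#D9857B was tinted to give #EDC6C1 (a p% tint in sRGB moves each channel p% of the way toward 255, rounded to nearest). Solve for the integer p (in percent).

#D9857B is rgb(217, 133, 123); #EDC6C1 is rgb(237, 198, 193).
On the B channel (widest range): 193 ≈ 123 + (p/100)(255 − 123), so p ≈ 100×(193 − 123)/(255 − 123) = 7000/132 = 53.03.
p = 53 reproduces all three channels after rounding.

53%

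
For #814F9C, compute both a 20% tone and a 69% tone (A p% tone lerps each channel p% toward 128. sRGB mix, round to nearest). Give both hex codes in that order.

#814F9C is rgb(129, 79, 156).
20% tone:
  R: 129 − 0.2 = 128.8 → 129
  G: 79 + 9.8 = 88.8 → 89
  B: 156 − 5.6 = 150.4 → 150
  → #815996
69% tone:
  R: 129 − 0.69 = 128.31 → 128
  G: 79 + 33.81 = 112.81 → 113
  B: 156 − 19.32 = 136.68 → 137
  → #807189

#815996, #807189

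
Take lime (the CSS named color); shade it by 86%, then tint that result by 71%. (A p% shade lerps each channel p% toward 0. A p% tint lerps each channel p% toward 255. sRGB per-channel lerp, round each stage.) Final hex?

CSS lime is rgb(0, 255, 0).
An 86% shade moves each channel 86% toward 0:
  R: 0 + 0.86×(0−0) = 0 + 0 = 0 → 0
  G: 255 − 219.3 = 35.7 → 36
  B: 0 + 0 = 0 → 0
After the shade: rgb(0, 36, 0) = #002400.
Lerp each channel 71% toward 255:
  R: 0 + 181.05 = 181.05 → 181
  G: 36 + 155.49 = 191.49 → 191
  B: 0 + 0.71×(255−0) = 0 + 181.05 = 181.05 → 181
rgb(181, 191, 181) = #B5BFB5.

#B5BFB5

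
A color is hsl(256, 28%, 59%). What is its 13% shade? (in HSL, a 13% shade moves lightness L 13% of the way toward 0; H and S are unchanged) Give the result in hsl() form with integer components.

hsl(256, 28%, 51%)

L moves 13% from 59 toward 0: 59 − 7.67 = 51.33 → 51.
H and S are unchanged.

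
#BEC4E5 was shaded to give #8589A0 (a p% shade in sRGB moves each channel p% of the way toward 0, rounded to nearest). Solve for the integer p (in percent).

30%

#BEC4E5 is rgb(190, 196, 229); #8589A0 is rgb(133, 137, 160).
On the B channel (widest range): 160 ≈ 229 + (p/100)(0 − 229), so p ≈ 100×(160 − 229)/(0 − 229) = -6900/-229 = 30.13.
p = 30 reproduces all three channels after rounding.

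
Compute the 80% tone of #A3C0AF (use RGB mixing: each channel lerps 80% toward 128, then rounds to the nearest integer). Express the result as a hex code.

#878D89

#A3C0AF is rgb(163, 192, 175).
An 80% tone moves each channel 80% toward 128:
  R: 163 + 0.8×(128−163) = 163 − 28 = 135 → 135
  G: 192 − 51.2 = 140.8 → 141
  B: 175 + 0.8×(128−175) = 175 − 37.6 = 137.4 → 137
rgb(135, 141, 137) = #878D89.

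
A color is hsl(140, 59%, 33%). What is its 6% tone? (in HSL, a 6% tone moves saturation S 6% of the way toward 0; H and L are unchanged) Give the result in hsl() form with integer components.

hsl(140, 55%, 33%)

S moves 6% from 59 toward 0: 59 − 3.54 = 55.46 → 55.
H and L are unchanged.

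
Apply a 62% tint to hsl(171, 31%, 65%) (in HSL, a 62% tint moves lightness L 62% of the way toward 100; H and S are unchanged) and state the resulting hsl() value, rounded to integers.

hsl(171, 31%, 87%)

L moves 62% from 65 toward 100: 65 + 21.7 = 86.7 → 87.
H and S are unchanged.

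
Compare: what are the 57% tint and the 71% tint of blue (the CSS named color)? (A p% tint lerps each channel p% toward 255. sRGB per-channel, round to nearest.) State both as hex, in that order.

#9191ff, #b5b5ff

CSS blue is rgb(0, 0, 255).
57% tint:
  R: 0 + 145.35 = 145.35 → 145
  G: 0 + 145.35 = 145.35 → 145
  B: 255 + 0 = 255 → 255
  → #9191ff
71% tint:
  R: 0 + 0.71×(255−0) = 0 + 181.05 = 181.05 → 181
  G: 0 + 181.05 = 181.05 → 181
  B: 255 + 0.71×(255−255) = 255 + 0 = 255 → 255
  → #b5b5ff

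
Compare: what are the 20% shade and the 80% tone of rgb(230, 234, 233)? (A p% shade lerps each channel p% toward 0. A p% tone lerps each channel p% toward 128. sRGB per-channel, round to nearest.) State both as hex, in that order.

#B8BBBA, #949595

20% shade:
  R: 230 − 46 = 184 → 184
  G: 234 + 0.2×(0−234) = 234 − 46.8 = 187.2 → 187
  B: 233 + 0.2×(0−233) = 233 − 46.6 = 186.4 → 186
  → #B8BBBA
80% tone:
  R: 230 + 0.8×(128−230) = 230 − 81.6 = 148.4 → 148
  G: 234 + 0.8×(128−234) = 234 − 84.8 = 149.2 → 149
  B: 233 − 84 = 149 → 149
  → #949595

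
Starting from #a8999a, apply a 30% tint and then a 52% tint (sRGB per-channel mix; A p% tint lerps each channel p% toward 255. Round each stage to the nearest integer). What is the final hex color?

#a8999a is rgb(168, 153, 154).
Per channel, c → c + 0.3(255 − c):
  R: 168 + 0.3×(255−168) = 168 + 26.1 = 194.1 → 194
  G: 153 + 30.6 = 183.6 → 184
  B: 154 + 0.3×(255−154) = 154 + 30.3 = 184.3 → 184
After the tint: rgb(194, 184, 184) = #c2b8b8.
Lerp each channel 52% toward 255:
  R: 194 + 31.72 = 225.72 → 226
  G: 184 + 0.52×(255−184) = 184 + 36.92 = 220.92 → 221
  B: 184 + 36.92 = 220.92 → 221
rgb(226, 221, 221) = #e2dddd.

#e2dddd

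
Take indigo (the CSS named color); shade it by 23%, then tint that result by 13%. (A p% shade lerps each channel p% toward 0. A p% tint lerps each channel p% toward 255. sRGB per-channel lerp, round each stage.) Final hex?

CSS indigo is rgb(75, 0, 130).
Per channel, c → c + 0.23(0 − c):
  R: 75 − 17.25 = 57.75 → 58
  G: 0 + 0.23×(0−0) = 0 + 0 = 0 → 0
  B: 130 + 0.23×(0−130) = 130 − 29.9 = 100.1 → 100
After the shade: rgb(58, 0, 100) = #3A0064.
Per channel, c → c + 0.13(255 − c):
  R: 58 + 25.61 = 83.61 → 84
  G: 0 + 33.15 = 33.15 → 33
  B: 100 + 0.13×(255−100) = 100 + 20.15 = 120.15 → 120
rgb(84, 33, 120) = #542178.

#542178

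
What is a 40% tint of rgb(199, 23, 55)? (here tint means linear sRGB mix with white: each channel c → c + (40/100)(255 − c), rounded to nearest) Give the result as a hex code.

Per channel, c → c + 0.4(255 − c):
  R: 199 + 22.4 = 221.4 → 221
  G: 23 + 92.8 = 115.8 → 116
  B: 55 + 0.4×(255−55) = 55 + 80 = 135 → 135
rgb(221, 116, 135) = #DD7487.

#DD7487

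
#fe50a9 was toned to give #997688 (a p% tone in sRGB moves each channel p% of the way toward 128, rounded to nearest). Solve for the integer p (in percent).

80%

#fe50a9 is rgb(254, 80, 169); #997688 is rgb(153, 118, 136).
On the R channel (widest range): 153 ≈ 254 + (p/100)(128 − 254), so p ≈ 100×(153 − 254)/(128 − 254) = -10100/-126 = 80.16.
p = 80 reproduces all three channels after rounding.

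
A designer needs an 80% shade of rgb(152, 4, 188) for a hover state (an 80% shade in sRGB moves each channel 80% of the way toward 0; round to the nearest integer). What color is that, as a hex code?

An 80% shade moves each channel 80% toward 0:
  R: 152 − 121.6 = 30.4 → 30
  G: 4 + 0.8×(0−4) = 4 − 3.2 = 0.8 → 1
  B: 188 + 0.8×(0−188) = 188 − 150.4 = 37.6 → 38
rgb(30, 1, 38) = #1e0126.

#1e0126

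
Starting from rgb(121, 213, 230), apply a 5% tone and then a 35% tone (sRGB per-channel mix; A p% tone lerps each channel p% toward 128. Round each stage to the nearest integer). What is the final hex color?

#7BB5BF

A 5% tone moves each channel 5% toward 128:
  R: 121 + 0.05×(128−121) = 121 + 0.35 = 121.35 → 121
  G: 213 − 4.25 = 208.75 → 209
  B: 230 + 0.05×(128−230) = 230 − 5.1 = 224.9 → 225
After the tone: rgb(121, 209, 225) = #79D1E1.
Lerp each channel 35% toward 128:
  R: 121 + 0.35×(128−121) = 121 + 2.45 = 123.45 → 123
  G: 209 − 28.35 = 180.65 → 181
  B: 225 + 0.35×(128−225) = 225 − 33.95 = 191.05 → 191
rgb(123, 181, 191) = #7BB5BF.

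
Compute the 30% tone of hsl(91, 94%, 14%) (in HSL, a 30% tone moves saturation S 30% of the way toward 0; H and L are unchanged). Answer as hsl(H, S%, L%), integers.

hsl(91, 66%, 14%)

S moves 30% from 94 toward 0: 94 − 28.2 = 65.8 → 66.
H and L are unchanged.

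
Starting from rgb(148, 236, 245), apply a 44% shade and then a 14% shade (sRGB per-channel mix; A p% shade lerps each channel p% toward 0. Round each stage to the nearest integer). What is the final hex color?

Per channel, c → c + 0.44(0 − c):
  R: 148 + 0.44×(0−148) = 148 − 65.12 = 82.88 → 83
  G: 236 − 103.84 = 132.16 → 132
  B: 245 + 0.44×(0−245) = 245 − 107.8 = 137.2 → 137
After the shade: rgb(83, 132, 137) = #538489.
Lerp each channel 14% toward 0:
  R: 83 − 11.62 = 71.38 → 71
  G: 132 − 18.48 = 113.52 → 114
  B: 137 + 0.14×(0−137) = 137 − 19.18 = 117.82 → 118
rgb(71, 114, 118) = #477276.

#477276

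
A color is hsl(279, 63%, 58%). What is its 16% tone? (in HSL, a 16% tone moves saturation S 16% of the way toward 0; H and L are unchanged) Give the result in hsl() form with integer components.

hsl(279, 53%, 58%)

S moves 16% from 63 toward 0: 63 − 10.08 = 52.92 → 53.
H and L are unchanged.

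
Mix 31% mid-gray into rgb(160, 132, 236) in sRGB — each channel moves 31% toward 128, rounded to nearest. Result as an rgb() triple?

Lerp each channel 31% toward 128:
  R: 160 + 0.31×(128−160) = 160 − 9.92 = 150.08 → 150
  G: 132 − 1.24 = 130.76 → 131
  B: 236 + 0.31×(128−236) = 236 − 33.48 = 202.52 → 203

rgb(150, 131, 203)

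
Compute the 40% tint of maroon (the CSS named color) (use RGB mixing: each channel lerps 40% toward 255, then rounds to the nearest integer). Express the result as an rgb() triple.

rgb(179, 102, 102)

CSS maroon is rgb(128, 0, 0).
Lerp each channel 40% toward 255:
  R: 128 + 0.4×(255−128) = 128 + 50.8 = 178.8 → 179
  G: 0 + 0.4×(255−0) = 0 + 102 = 102 → 102
  B: 0 + 0.4×(255−0) = 0 + 102 = 102 → 102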